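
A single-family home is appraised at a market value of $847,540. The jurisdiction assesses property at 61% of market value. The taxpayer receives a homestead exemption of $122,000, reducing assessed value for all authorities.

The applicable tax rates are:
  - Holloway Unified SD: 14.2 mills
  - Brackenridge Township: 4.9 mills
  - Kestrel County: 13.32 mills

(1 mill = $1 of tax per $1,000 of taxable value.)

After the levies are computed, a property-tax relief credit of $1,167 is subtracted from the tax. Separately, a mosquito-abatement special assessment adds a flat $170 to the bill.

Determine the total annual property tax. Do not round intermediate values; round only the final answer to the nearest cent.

$11,808.88

Assessed value = $847,540 × 0.61 = $516,999.4
Taxable value = $516,999.4 − $122,000 = $394,999.4
Holloway Unified SD: $394,999.4 × 0.0142 = $5,608.99148
Brackenridge Township: $394,999.4 × 0.0049 = $1,935.49706
Kestrel County: $394,999.4 × 0.01332 = $5,261.392008
Levies subtotal = $12,805.880548
After credit = $12,805.880548 − $1,167 = $11,638.880548
Total = $11,638.880548 + $170 = $11,808.880548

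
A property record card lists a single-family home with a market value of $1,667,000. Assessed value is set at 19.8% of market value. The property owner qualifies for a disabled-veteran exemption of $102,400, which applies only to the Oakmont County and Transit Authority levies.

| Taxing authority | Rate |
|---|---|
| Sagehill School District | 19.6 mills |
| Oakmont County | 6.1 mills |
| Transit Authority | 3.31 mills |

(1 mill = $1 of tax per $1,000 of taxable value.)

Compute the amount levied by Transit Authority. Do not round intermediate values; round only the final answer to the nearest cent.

$753.57

Assessed value = $1,667,000 × 0.198 = $330,066
Transit Authority taxable value = $330,066 − $102,400 = $227,666
Transit Authority levy = $227,666 × 0.00331 = $753.57446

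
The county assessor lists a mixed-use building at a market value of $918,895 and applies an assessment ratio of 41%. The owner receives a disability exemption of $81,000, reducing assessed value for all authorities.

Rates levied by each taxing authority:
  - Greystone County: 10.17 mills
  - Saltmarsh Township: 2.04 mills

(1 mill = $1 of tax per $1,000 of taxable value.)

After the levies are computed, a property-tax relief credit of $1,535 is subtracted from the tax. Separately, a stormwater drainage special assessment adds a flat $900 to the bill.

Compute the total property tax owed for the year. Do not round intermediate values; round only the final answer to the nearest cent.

Assessed value = $918,895 × 0.41 = $376,746.95
Taxable value = $376,746.95 − $81,000 = $295,746.95
Greystone County: $295,746.95 × 0.01017 = $3,007.7464815
Saltmarsh Township: $295,746.95 × 0.00204 = $603.323778
Levies subtotal = $3,611.0702595
After credit = $3,611.0702595 − $1,535 = $2,076.0702595
Total = $2,076.0702595 + $900 = $2,976.0702595

$2,976.07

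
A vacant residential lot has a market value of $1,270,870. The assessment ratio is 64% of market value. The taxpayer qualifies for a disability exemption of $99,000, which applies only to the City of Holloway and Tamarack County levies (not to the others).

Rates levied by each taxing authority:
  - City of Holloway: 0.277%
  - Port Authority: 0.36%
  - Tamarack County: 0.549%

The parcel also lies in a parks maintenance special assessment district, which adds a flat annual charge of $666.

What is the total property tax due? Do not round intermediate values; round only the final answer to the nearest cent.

$9,494.67

Assessed value = $1,270,870 × 0.64 = $813,356.8
City of Holloway: ($813,356.8 − $99,000) × 0.00277 = $714,356.8 × 0.00277 = $1,978.768336
Port Authority: $813,356.8 × 0.0036 = $2,928.08448
Tamarack County: ($813,356.8 − $99,000) × 0.00549 = $714,356.8 × 0.00549 = $3,921.818832
Levies subtotal = $8,828.671648
Total = $8,828.671648 + $666 = $9,494.671648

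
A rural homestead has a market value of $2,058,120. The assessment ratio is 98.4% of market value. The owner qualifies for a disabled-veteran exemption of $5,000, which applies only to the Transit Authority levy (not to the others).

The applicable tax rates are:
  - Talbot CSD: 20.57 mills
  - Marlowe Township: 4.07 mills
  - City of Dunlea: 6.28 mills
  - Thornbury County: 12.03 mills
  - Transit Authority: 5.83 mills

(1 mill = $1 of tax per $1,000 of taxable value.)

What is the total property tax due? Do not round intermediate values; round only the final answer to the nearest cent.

$98,759.62

Assessed value = $2,058,120 × 0.984 = $2,025,190.08
Talbot CSD: $2,025,190.08 × 0.02057 = $41,658.1599456
Marlowe Township: $2,025,190.08 × 0.00407 = $8,242.5236256
City of Dunlea: $2,025,190.08 × 0.00628 = $12,718.1937024
Thornbury County: $2,025,190.08 × 0.01203 = $24,363.0366624
Transit Authority: ($2,025,190.08 − $5,000) × 0.00583 = $2,020,190.08 × 0.00583 = $11,777.7081664
Total = $98,759.6221024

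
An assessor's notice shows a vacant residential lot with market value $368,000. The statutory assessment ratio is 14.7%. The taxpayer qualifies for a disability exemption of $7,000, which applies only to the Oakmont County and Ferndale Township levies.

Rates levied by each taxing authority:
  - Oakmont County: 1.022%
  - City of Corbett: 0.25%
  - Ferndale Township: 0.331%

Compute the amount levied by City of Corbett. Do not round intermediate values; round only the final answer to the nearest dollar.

$135

Assessed value = $368,000 × 0.147 = $54,096
City of Corbett taxable value = $54,096 (exemption does not apply)
City of Corbett levy = $54,096 × 0.0025 = $135.24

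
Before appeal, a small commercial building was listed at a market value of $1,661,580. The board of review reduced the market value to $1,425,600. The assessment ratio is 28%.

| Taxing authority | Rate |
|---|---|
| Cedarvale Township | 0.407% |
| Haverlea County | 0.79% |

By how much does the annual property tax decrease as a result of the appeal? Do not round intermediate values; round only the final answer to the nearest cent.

$790.91

Old assessed value = $1,661,580 × 0.28 = $465,242.4
New assessed value = $1,425,600 × 0.28 = $399,168
Combined rate = 0.00407 + 0.0079 = 0.01197
Old tax = $465,242.4 × 0.01197 = $5,568.951528
New tax = $399,168 × 0.01197 = $4,778.04096
Reduction = $5,568.951528 − $4,778.04096 = $790.910568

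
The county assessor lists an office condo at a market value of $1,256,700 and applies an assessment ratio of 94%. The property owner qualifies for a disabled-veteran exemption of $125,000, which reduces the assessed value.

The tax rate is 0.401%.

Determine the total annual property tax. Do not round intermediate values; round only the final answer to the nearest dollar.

Assessed value = $1,256,700 × 0.94 = $1,181,298
Taxable value = $1,181,298 − $125,000 = $1,056,298
Tax = $1,056,298 × 0.00401 = $4,235.75498

$4,236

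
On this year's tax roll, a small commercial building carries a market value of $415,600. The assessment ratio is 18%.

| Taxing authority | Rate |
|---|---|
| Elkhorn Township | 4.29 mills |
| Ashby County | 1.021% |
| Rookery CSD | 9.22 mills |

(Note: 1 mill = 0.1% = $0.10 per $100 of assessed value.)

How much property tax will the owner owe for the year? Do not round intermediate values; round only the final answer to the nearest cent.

$1,774.45

Assessed value = $415,600 × 0.18 = $74,808
Elkhorn Township: $74,808 × 0.00429 = $320.92632
Ashby County: $74,808 × 0.01021 = $763.78968
Rookery CSD: $74,808 × 0.00922 = $689.72976
Total = $1,774.44576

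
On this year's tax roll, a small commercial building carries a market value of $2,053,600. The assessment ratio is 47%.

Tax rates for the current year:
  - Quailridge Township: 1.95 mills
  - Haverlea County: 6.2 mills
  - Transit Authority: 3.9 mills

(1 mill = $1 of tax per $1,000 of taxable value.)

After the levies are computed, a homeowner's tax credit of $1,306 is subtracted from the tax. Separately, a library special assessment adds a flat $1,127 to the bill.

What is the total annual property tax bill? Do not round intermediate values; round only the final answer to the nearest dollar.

$11,452

Assessed value = $2,053,600 × 0.47 = $965,192
Quailridge Township: $965,192 × 0.00195 = $1,882.1244
Haverlea County: $965,192 × 0.0062 = $5,984.1904
Transit Authority: $965,192 × 0.0039 = $3,764.2488
Levies subtotal = $11,630.5636
After credit = $11,630.5636 − $1,306 = $10,324.5636
Total = $10,324.5636 + $1,127 = $11,451.5636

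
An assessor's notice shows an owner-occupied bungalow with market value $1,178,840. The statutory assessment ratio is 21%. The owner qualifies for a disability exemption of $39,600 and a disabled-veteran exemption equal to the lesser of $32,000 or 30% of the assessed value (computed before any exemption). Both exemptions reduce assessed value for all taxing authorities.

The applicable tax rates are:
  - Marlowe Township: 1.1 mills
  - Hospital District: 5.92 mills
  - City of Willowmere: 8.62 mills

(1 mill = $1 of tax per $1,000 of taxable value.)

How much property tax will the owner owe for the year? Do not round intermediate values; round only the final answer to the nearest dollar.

$2,752

Assessed value = $1,178,840 × 0.21 = $247,556.4
Disabled-veteran exemption = min($32,000, 30% × $247,556.4) = min($32,000, $74,266.92) = $32,000 (dollar cap binds)
Taxable value = $247,556.4 − $39,600 − $32,000 = $175,956.4
Marlowe Township: $175,956.4 × 0.0011 = $193.55204
Hospital District: $175,956.4 × 0.00592 = $1,041.661888
City of Willowmere: $175,956.4 × 0.00862 = $1,516.744168
Total = $2,751.958096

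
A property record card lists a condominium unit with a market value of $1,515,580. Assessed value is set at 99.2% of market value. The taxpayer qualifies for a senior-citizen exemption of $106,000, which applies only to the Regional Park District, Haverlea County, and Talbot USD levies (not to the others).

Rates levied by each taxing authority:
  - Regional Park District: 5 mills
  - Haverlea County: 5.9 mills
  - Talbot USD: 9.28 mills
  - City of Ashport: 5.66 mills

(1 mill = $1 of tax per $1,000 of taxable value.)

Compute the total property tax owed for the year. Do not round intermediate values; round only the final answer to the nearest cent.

Assessed value = $1,515,580 × 0.992 = $1,503,455.36
Regional Park District: ($1,503,455.36 − $106,000) × 0.005 = $1,397,455.36 × 0.005 = $6,987.2768
Haverlea County: ($1,503,455.36 − $106,000) × 0.0059 = $1,397,455.36 × 0.0059 = $8,244.986624
Talbot USD: ($1,503,455.36 − $106,000) × 0.00928 = $1,397,455.36 × 0.00928 = $12,968.3857408
City of Ashport: $1,503,455.36 × 0.00566 = $8,509.5573376
Total = $36,710.2065024

$36,710.21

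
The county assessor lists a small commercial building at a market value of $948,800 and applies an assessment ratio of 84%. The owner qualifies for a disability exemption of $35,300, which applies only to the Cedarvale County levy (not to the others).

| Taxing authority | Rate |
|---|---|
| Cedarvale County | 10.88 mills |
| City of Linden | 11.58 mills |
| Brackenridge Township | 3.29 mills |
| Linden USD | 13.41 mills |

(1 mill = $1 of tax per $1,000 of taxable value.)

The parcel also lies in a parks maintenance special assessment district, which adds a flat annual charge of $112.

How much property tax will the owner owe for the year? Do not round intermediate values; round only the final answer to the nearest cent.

$30,938.14

Assessed value = $948,800 × 0.84 = $796,992
Cedarvale County: ($796,992 − $35,300) × 0.01088 = $761,692 × 0.01088 = $8,287.20896
City of Linden: $796,992 × 0.01158 = $9,229.16736
Brackenridge Township: $796,992 × 0.00329 = $2,622.10368
Linden USD: $796,992 × 0.01341 = $10,687.66272
Levies subtotal = $30,826.14272
Total = $30,826.14272 + $112 = $30,938.14272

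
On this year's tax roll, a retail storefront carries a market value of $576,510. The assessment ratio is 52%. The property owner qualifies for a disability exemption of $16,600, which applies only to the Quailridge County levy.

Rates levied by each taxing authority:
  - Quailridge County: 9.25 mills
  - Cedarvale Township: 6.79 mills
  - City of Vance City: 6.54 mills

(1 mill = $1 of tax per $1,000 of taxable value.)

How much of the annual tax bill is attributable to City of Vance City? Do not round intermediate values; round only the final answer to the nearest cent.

$1,960.60

Assessed value = $576,510 × 0.52 = $299,785.2
City of Vance City taxable value = $299,785.2 (exemption does not apply)
City of Vance City levy = $299,785.2 × 0.00654 = $1,960.595208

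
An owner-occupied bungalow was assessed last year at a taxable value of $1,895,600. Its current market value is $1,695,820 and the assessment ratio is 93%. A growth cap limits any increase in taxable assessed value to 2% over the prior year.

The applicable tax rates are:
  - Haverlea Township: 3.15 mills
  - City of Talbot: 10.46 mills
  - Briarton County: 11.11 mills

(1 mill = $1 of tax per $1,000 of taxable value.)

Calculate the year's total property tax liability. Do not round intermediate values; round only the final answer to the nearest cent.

Uncapped assessed value = $1,695,820 × 0.93 = $1,577,112.6
Cap limit = $1,895,600 × 1.02 = $1,933,512
Taxable assessed value = min($1,577,112.6, $1,933,512) = $1,577,112.6 (cap does not bind)
Haverlea Township: $1,577,112.6 × 0.00315 = $4,967.90469
City of Talbot: $1,577,112.6 × 0.01046 = $16,496.597796
Briarton County: $1,577,112.6 × 0.01111 = $17,521.720986
Total = $38,986.223472

$38,986.22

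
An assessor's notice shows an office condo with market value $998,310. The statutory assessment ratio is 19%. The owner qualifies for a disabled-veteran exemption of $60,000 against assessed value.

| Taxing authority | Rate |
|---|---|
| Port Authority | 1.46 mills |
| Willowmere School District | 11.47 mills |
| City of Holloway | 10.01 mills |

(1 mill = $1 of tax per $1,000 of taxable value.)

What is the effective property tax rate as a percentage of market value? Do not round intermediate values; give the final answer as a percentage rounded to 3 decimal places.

Assessed value = $998,310 × 0.19 = $189,678.9
Taxable value = $189,678.9 − $60,000 = $129,678.9
Port Authority: $129,678.9 × 0.00146 = $189.331194
Willowmere School District: $129,678.9 × 0.01147 = $1,487.416983
City of Holloway: $129,678.9 × 0.01001 = $1,298.085789
Total tax = $2,974.833966
Effective rate = $2,974.833966 ÷ $998,310 = 0.298% of market value

0.298%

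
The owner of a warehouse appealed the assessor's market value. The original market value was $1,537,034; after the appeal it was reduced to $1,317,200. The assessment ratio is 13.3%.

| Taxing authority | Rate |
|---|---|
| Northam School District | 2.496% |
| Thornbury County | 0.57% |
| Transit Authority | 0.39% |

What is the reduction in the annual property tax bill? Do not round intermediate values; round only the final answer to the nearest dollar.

Old assessed value = $1,537,034 × 0.133 = $204,425.522
New assessed value = $1,317,200 × 0.133 = $175,187.6
Combined rate = 0.02496 + 0.0057 + 0.0039 = 0.03456
Old tax = $204,425.522 × 0.03456 = $7,064.94604032
New tax = $175,187.6 × 0.03456 = $6,054.483456
Reduction = $7,064.94604032 − $6,054.483456 = $1,010.46258432

$1,010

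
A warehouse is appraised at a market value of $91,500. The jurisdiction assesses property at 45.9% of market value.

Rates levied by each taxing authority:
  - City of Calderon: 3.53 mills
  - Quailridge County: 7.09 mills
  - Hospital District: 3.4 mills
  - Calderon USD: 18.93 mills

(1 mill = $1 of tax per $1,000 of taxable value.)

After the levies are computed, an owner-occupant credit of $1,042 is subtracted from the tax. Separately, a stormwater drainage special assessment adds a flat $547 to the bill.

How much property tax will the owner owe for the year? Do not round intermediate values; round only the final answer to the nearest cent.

$888.85

Assessed value = $91,500 × 0.459 = $41,998.5
City of Calderon: $41,998.5 × 0.00353 = $148.254705
Quailridge County: $41,998.5 × 0.00709 = $297.769365
Hospital District: $41,998.5 × 0.0034 = $142.7949
Calderon USD: $41,998.5 × 0.01893 = $795.031605
Levies subtotal = $1,383.850575
After credit = $1,383.850575 − $1,042 = $341.850575
Total = $341.850575 + $547 = $888.850575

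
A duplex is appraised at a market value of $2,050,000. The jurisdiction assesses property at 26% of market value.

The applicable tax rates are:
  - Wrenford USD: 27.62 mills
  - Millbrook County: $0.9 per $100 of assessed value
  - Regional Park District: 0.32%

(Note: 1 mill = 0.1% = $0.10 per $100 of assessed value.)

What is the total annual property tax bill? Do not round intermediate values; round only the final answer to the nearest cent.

Assessed value = $2,050,000 × 0.26 = $533,000
Wrenford USD: $533,000 × 0.02762 = $14,721.46
Millbrook County: $533,000 × 0.009 = $4,797
Regional Park District: $533,000 × 0.0032 = $1,705.6
Total = $21,224.06

$21,224.06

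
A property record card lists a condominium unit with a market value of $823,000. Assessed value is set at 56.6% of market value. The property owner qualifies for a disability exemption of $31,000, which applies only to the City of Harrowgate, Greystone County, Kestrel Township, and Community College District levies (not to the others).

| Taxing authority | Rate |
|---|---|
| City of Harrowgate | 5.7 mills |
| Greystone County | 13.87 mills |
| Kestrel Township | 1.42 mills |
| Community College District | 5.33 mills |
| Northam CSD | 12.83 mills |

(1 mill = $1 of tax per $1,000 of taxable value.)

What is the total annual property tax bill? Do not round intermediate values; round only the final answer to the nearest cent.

$17,420.85

Assessed value = $823,000 × 0.566 = $465,818
City of Harrowgate: ($465,818 − $31,000) × 0.0057 = $434,818 × 0.0057 = $2,478.4626
Greystone County: ($465,818 − $31,000) × 0.01387 = $434,818 × 0.01387 = $6,030.92566
Kestrel Township: ($465,818 − $31,000) × 0.00142 = $434,818 × 0.00142 = $617.44156
Community College District: ($465,818 − $31,000) × 0.00533 = $434,818 × 0.00533 = $2,317.57994
Northam CSD: $465,818 × 0.01283 = $5,976.44494
Total = $17,420.8547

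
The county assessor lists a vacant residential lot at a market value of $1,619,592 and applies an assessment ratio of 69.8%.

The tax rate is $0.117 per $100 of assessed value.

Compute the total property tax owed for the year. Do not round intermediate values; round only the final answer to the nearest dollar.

$1,323

Assessed value = $1,619,592 × 0.698 = $1,130,475.216
Tax = $1,130,475.216 × 0.00117 = $1,322.65600272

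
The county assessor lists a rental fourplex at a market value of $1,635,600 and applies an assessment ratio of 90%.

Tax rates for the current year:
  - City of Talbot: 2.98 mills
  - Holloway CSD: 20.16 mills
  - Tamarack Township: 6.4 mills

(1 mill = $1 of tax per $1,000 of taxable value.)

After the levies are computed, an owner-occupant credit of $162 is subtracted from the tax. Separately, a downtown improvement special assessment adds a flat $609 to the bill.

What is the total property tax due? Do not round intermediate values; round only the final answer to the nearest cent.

Assessed value = $1,635,600 × 0.9 = $1,472,040
City of Talbot: $1,472,040 × 0.00298 = $4,386.6792
Holloway CSD: $1,472,040 × 0.02016 = $29,676.3264
Tamarack Township: $1,472,040 × 0.0064 = $9,421.056
Levies subtotal = $43,484.0616
After credit = $43,484.0616 − $162 = $43,322.0616
Total = $43,322.0616 + $609 = $43,931.0616

$43,931.06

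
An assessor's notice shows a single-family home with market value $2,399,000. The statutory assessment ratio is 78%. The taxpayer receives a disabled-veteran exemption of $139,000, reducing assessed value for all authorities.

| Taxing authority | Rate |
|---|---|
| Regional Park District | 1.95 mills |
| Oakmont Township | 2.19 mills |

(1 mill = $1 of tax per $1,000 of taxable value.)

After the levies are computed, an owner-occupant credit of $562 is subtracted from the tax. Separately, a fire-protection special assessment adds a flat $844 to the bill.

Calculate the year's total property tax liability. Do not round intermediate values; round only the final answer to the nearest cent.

Assessed value = $2,399,000 × 0.78 = $1,871,220
Taxable value = $1,871,220 − $139,000 = $1,732,220
Regional Park District: $1,732,220 × 0.00195 = $3,377.829
Oakmont Township: $1,732,220 × 0.00219 = $3,793.5618
Levies subtotal = $7,171.3908
After credit = $7,171.3908 − $562 = $6,609.3908
Total = $6,609.3908 + $844 = $7,453.3908

$7,453.39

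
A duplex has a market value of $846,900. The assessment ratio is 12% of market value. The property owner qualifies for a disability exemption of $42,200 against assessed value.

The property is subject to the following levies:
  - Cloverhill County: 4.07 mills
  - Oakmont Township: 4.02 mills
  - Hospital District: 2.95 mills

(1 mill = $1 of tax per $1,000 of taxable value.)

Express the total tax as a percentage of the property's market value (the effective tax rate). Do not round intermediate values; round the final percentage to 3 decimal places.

Assessed value = $846,900 × 0.12 = $101,628
Taxable value = $101,628 − $42,200 = $59,428
Cloverhill County: $59,428 × 0.00407 = $241.87196
Oakmont Township: $59,428 × 0.00402 = $238.90056
Hospital District: $59,428 × 0.00295 = $175.3126
Total tax = $656.08512
Effective rate = $656.08512 ÷ $846,900 = 0.077% of market value

0.077%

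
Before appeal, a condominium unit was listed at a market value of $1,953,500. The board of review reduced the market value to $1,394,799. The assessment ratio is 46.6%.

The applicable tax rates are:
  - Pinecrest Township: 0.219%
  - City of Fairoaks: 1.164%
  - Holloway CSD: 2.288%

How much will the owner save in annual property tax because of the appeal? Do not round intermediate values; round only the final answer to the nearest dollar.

Old assessed value = $1,953,500 × 0.466 = $910,331
New assessed value = $1,394,799 × 0.466 = $649,976.334
Combined rate = 0.00219 + 0.01164 + 0.02288 = 0.03671
Old tax = $910,331 × 0.03671 = $33,418.25101
New tax = $649,976.334 × 0.03671 = $23,860.63122114
Reduction = $33,418.25101 − $23,860.63122114 = $9,557.61978886

$9,558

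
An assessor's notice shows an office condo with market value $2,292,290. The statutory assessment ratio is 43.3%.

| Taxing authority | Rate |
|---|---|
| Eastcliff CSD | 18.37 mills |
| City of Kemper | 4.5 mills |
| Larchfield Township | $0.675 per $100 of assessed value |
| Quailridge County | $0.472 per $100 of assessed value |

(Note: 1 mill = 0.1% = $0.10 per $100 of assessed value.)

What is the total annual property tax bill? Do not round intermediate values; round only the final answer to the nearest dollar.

$34,085

Assessed value = $2,292,290 × 0.433 = $992,561.57
Eastcliff CSD: $992,561.57 × 0.01837 = $18,233.3560409
City of Kemper: $992,561.57 × 0.0045 = $4,466.527065
Larchfield Township: $992,561.57 × 0.00675 = $6,699.7905975
Quailridge County: $992,561.57 × 0.00472 = $4,684.8906104
Total = $34,084.5643138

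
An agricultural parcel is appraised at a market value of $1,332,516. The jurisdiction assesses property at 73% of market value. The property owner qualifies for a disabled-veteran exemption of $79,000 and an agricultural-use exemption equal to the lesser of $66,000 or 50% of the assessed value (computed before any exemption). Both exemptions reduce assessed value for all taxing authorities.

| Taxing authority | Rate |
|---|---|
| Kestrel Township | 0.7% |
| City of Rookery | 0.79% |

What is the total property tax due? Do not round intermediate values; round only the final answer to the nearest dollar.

$12,333

Assessed value = $1,332,516 × 0.73 = $972,736.68
Agricultural-use exemption = min($66,000, 50% × $972,736.68) = min($66,000, $486,368.34) = $66,000 (dollar cap binds)
Taxable value = $972,736.68 − $79,000 − $66,000 = $827,736.68
Kestrel Township: $827,736.68 × 0.007 = $5,794.15676
City of Rookery: $827,736.68 × 0.0079 = $6,539.119772
Total = $12,333.276532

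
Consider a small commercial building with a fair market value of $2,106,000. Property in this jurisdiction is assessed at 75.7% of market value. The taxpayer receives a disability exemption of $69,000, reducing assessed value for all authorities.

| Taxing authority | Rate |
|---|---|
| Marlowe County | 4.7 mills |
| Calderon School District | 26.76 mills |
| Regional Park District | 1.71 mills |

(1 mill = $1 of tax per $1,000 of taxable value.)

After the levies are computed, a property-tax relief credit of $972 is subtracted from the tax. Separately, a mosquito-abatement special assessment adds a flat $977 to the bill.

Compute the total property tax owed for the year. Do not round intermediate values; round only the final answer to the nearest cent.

$50,597.28

Assessed value = $2,106,000 × 0.757 = $1,594,242
Taxable value = $1,594,242 − $69,000 = $1,525,242
Marlowe County: $1,525,242 × 0.0047 = $7,168.6374
Calderon School District: $1,525,242 × 0.02676 = $40,815.47592
Regional Park District: $1,525,242 × 0.00171 = $2,608.16382
Levies subtotal = $50,592.27714
After credit = $50,592.27714 − $972 = $49,620.27714
Total = $49,620.27714 + $977 = $50,597.27714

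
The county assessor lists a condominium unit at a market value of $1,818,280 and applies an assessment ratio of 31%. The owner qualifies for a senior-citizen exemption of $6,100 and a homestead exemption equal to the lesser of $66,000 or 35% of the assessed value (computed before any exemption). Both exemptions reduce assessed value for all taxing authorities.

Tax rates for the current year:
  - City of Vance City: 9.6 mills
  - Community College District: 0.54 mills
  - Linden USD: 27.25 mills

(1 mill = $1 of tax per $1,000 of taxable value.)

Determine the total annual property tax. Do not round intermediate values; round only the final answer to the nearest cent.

Assessed value = $1,818,280 × 0.31 = $563,666.8
Homestead exemption = min($66,000, 35% × $563,666.8) = min($66,000, $197,283.38) = $66,000 (dollar cap binds)
Taxable value = $563,666.8 − $6,100 − $66,000 = $491,566.8
City of Vance City: $491,566.8 × 0.0096 = $4,719.04128
Community College District: $491,566.8 × 0.00054 = $265.446072
Linden USD: $491,566.8 × 0.02725 = $13,395.1953
Total = $18,379.682652

$18,379.68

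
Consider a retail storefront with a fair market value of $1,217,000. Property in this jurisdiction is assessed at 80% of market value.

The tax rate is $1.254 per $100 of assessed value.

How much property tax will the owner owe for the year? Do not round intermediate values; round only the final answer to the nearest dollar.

$12,209

Assessed value = $1,217,000 × 0.8 = $973,600
Tax = $973,600 × 0.01254 = $12,208.944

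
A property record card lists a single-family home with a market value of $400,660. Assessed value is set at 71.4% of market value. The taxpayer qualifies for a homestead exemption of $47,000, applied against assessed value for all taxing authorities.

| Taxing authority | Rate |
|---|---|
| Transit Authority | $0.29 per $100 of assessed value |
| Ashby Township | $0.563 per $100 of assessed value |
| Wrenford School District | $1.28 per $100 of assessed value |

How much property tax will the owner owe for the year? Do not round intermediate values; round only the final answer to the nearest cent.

Assessed value = $400,660 × 0.714 = $286,071.24
Taxable value = $286,071.24 − $47,000 = $239,071.24
Transit Authority: $239,071.24 × 0.0029 = $693.306596
Ashby Township: $239,071.24 × 0.00563 = $1,345.9710812
Wrenford School District: $239,071.24 × 0.0128 = $3,060.111872
Total = $693.306596 + $1,345.9710812 + $3,060.111872 = $5,099.3895492

$5,099.39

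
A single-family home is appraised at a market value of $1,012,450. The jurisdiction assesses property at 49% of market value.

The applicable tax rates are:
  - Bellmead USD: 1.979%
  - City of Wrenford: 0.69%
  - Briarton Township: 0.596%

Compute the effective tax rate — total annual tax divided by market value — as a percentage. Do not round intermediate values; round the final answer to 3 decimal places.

Assessed value = $1,012,450 × 0.49 = $496,100.5
Bellmead USD: $496,100.5 × 0.01979 = $9,817.828895
City of Wrenford: $496,100.5 × 0.0069 = $3,423.09345
Briarton Township: $496,100.5 × 0.00596 = $2,956.75898
Total tax = $16,197.681325
Effective rate = $16,197.681325 ÷ $1,012,450 = 1.600% of market value

1.600%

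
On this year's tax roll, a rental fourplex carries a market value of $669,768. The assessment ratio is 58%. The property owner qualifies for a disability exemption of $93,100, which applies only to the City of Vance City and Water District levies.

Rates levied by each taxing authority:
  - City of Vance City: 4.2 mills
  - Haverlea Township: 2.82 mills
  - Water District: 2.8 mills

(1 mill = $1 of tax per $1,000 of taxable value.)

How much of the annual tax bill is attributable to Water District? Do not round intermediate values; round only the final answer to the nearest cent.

$827.02

Assessed value = $669,768 × 0.58 = $388,465.44
Water District taxable value = $388,465.44 − $93,100 = $295,365.44
Water District levy = $295,365.44 × 0.0028 = $827.023232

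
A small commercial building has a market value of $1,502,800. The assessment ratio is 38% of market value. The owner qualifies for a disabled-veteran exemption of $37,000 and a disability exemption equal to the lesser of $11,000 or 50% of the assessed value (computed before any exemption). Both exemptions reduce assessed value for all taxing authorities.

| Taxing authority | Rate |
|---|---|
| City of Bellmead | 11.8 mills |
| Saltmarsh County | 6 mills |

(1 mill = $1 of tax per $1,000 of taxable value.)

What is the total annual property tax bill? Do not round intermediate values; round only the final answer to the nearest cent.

Assessed value = $1,502,800 × 0.38 = $571,064
Disability exemption = min($11,000, 50% × $571,064) = min($11,000, $285,532) = $11,000 (dollar cap binds)
Taxable value = $571,064 − $37,000 − $11,000 = $523,064
City of Bellmead: $523,064 × 0.0118 = $6,172.1552
Saltmarsh County: $523,064 × 0.006 = $3,138.384
Total = $9,310.5392

$9,310.54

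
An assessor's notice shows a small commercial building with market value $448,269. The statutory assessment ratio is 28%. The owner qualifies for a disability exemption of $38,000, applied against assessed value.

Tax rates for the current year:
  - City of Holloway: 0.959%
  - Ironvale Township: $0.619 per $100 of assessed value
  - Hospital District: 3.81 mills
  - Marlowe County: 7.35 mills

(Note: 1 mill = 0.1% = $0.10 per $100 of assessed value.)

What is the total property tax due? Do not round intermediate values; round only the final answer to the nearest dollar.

$2,358

Assessed value = $448,269 × 0.28 = $125,515.32
Taxable value = $125,515.32 − $38,000 = $87,515.32
City of Holloway: $87,515.32 × 0.00959 = $839.2719188
Ironvale Township: $87,515.32 × 0.00619 = $541.7198308
Hospital District: $87,515.32 × 0.00381 = $333.4333692
Marlowe County: $87,515.32 × 0.00735 = $643.237602
Total = $2,357.6627208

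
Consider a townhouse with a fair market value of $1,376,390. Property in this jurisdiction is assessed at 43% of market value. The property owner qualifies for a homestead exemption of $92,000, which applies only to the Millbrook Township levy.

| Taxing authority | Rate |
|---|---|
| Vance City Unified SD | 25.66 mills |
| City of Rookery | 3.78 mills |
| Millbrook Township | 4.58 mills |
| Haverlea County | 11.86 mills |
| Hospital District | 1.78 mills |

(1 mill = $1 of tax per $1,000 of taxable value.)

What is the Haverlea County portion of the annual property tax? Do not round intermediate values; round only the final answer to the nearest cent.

$7,019.31

Assessed value = $1,376,390 × 0.43 = $591,847.7
Haverlea County taxable value = $591,847.7 (exemption does not apply)
Haverlea County levy = $591,847.7 × 0.01186 = $7,019.313722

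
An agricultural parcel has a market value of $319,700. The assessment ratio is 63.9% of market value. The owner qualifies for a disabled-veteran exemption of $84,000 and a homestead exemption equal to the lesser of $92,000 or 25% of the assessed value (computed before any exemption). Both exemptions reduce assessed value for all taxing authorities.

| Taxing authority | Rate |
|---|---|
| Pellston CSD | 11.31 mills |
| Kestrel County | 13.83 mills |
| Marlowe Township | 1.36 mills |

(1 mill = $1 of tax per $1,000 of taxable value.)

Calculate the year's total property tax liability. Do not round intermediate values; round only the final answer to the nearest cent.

$1,834.23

Assessed value = $319,700 × 0.639 = $204,288.3
Homestead exemption = min($92,000, 25% × $204,288.3) = min($92,000, $51,072.075) = $51,072.075 (percentage binds)
Taxable value = $204,288.3 − $84,000 − $51,072.075 = $69,216.225
Pellston CSD: $69,216.225 × 0.01131 = $782.83550475
Kestrel County: $69,216.225 × 0.01383 = $957.26039175
Marlowe Township: $69,216.225 × 0.00136 = $94.134066
Total = $1,834.2299625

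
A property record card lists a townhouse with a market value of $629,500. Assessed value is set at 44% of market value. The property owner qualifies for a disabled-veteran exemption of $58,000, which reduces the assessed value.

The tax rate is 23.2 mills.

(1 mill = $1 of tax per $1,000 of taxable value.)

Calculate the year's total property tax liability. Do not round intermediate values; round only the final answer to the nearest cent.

$5,080.34

Assessed value = $629,500 × 0.44 = $276,980
Taxable value = $276,980 − $58,000 = $218,980
Tax = $218,980 × 0.0232 = $5,080.336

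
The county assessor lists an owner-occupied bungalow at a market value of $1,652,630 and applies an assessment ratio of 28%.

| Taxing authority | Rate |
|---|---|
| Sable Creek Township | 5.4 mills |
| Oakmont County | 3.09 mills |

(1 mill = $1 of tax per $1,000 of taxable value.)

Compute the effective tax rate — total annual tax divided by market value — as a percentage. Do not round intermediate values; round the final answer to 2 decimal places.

Assessed value = $1,652,630 × 0.28 = $462,736.4
Sable Creek Township: $462,736.4 × 0.0054 = $2,498.77656
Oakmont County: $462,736.4 × 0.00309 = $1,429.855476
Total tax = $3,928.632036
Effective rate = $3,928.632036 ÷ $1,652,630 = 0.24% of market value

0.24%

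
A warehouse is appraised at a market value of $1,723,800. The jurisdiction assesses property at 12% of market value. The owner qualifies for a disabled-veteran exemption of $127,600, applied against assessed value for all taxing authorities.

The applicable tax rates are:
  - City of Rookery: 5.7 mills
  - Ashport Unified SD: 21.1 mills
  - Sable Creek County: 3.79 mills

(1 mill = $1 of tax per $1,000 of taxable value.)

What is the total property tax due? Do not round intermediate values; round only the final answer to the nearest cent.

Assessed value = $1,723,800 × 0.12 = $206,856
Taxable value = $206,856 − $127,600 = $79,256
City of Rookery: $79,256 × 0.0057 = $451.7592
Ashport Unified SD: $79,256 × 0.0211 = $1,672.3016
Sable Creek County: $79,256 × 0.00379 = $300.38024
Total = $451.7592 + $1,672.3016 + $300.38024 = $2,424.44104

$2,424.44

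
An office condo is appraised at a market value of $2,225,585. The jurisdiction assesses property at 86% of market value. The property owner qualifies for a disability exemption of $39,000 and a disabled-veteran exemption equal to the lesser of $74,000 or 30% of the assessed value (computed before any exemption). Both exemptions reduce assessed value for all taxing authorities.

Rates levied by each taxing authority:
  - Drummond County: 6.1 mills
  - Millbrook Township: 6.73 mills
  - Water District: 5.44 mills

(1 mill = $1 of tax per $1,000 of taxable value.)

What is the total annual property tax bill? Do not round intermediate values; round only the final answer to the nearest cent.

$32,904.33

Assessed value = $2,225,585 × 0.86 = $1,914,003.1
Disabled-veteran exemption = min($74,000, 30% × $1,914,003.1) = min($74,000, $574,200.93) = $74,000 (dollar cap binds)
Taxable value = $1,914,003.1 − $39,000 − $74,000 = $1,801,003.1
Drummond County: $1,801,003.1 × 0.0061 = $10,986.11891
Millbrook Township: $1,801,003.1 × 0.00673 = $12,120.750863
Water District: $1,801,003.1 × 0.00544 = $9,797.456864
Total = $32,904.326637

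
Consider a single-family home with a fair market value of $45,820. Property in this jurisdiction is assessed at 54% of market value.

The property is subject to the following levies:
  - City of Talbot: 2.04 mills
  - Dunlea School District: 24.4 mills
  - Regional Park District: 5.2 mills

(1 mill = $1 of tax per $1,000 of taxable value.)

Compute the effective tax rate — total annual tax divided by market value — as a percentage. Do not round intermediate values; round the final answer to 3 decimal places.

Assessed value = $45,820 × 0.54 = $24,742.8
City of Talbot: $24,742.8 × 0.00204 = $50.475312
Dunlea School District: $24,742.8 × 0.0244 = $603.72432
Regional Park District: $24,742.8 × 0.0052 = $128.66256
Total tax = $782.862192
Effective rate = $782.862192 ÷ $45,820 = 1.709% of market value

1.709%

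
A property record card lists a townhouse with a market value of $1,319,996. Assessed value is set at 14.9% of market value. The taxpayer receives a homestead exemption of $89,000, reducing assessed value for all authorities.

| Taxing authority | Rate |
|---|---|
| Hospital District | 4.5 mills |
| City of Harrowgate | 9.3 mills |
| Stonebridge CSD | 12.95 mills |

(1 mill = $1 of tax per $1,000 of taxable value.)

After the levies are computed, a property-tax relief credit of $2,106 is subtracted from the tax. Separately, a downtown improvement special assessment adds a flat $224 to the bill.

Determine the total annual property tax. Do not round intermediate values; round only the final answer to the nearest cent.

Assessed value = $1,319,996 × 0.149 = $196,679.404
Taxable value = $196,679.404 − $89,000 = $107,679.404
Hospital District: $107,679.404 × 0.0045 = $484.557318
City of Harrowgate: $107,679.404 × 0.0093 = $1,001.4184572
Stonebridge CSD: $107,679.404 × 0.01295 = $1,394.4482818
Levies subtotal = $2,880.424057
After credit = $2,880.424057 − $2,106 = $774.424057
Total = $774.424057 + $224 = $998.424057

$998.42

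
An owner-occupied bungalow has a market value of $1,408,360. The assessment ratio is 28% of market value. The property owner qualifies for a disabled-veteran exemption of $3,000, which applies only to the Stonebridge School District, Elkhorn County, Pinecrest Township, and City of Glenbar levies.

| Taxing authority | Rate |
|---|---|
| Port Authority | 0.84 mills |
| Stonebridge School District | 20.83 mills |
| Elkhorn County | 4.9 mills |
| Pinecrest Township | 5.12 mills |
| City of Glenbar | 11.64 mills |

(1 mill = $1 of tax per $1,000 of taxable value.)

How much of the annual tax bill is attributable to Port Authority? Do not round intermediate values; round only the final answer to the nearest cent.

$331.25

Assessed value = $1,408,360 × 0.28 = $394,340.8
Port Authority taxable value = $394,340.8 (exemption does not apply)
Port Authority levy = $394,340.8 × 0.00084 = $331.246272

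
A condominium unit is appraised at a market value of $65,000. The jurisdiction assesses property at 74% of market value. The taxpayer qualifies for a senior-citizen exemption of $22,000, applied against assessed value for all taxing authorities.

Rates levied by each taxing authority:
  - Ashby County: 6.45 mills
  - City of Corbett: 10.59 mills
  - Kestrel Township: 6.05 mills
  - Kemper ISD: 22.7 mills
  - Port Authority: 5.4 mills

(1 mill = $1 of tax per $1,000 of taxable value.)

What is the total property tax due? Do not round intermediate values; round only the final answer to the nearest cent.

$1,336.06

Assessed value = $65,000 × 0.74 = $48,100
Taxable value = $48,100 − $22,000 = $26,100
Ashby County: $26,100 × 0.00645 = $168.345
City of Corbett: $26,100 × 0.01059 = $276.399
Kestrel Township: $26,100 × 0.00605 = $157.905
Kemper ISD: $26,100 × 0.0227 = $592.47
Port Authority: $26,100 × 0.0054 = $140.94
Total = $168.345 + $276.399 + $157.905 + $592.47 + $140.94 = $1,336.059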